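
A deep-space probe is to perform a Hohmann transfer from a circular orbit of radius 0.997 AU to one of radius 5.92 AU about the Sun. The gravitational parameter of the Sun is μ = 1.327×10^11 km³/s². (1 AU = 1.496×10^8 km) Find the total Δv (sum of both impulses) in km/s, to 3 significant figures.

Δv = 14.9 km/s

In km: r₁ = 0.997 × 1.496×10^8 = 1.491512×10^8 km; r₂ = 5.92 × 1.496×10^8 = 8.85632×10^8 km.
Transfer-ellipse semi-major axis a_t = (r₁ + r₂)/2 = (1.491512×10^8 + 8.85632×10^8)/2 = 5.173916×10^8 km.
At r₁ the circular-orbit speed is v₁ = √(μ/r₁) = 29.828 km/s.
Transfer-orbit speed at r₁ (v² = μ(2/r − 1/a)): v_p = √[μ(2/r₁ − 1/a_t)] = 39.025 km/s.
First burn Δv₁ = |v_p − v₁| = 9.197 km/s.
Circular speed at r₂: v₂ = √(μ/r₂) = 12.241 km/s.
Transfer-orbit speed at r₂: v_a = √[μ(2/r₂ − 1/a_t)] = 6.5722 km/s.
Second burn Δv₂ = |v₂ − v_a| = 5.669 km/s.
Δv = Δv₁ + Δv₂ = 9.197 + 5.669 = 14.87 km/s.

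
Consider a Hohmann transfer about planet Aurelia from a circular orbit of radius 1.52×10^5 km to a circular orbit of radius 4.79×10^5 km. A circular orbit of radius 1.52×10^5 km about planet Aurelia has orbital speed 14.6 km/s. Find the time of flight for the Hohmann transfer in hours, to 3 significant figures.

t = 27.2 hours

From the circular-orbit relation v² = μ/r at r = 1.52×10^5 km: μ = v²r = (14.6)² × 1.52×10^5 = 3.24003×10^7 km³/s².
The Hohmann ellipse has a_t = (r₁ + r₂)/2 = 3.155×10^5 km.
Transfer time t = π√(a_t³/μ) = π√((3.155×10^5)³ / 3.24003×10^7) = 97810 s.
Converting: 97810 s ÷ 3600 s/hour = 27.2 hours.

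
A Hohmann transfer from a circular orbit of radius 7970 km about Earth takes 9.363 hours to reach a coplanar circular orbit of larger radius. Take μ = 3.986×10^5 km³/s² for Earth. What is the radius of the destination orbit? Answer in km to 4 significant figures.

r₂ = 63630 km

Transfer time t = 9.363 hours = 33706.8 s, and t = π√(a_t³/μ).
So a_t = (μ t²/π²)^(1/3) = (3.986×10^5 × (33706.8)² / π²)^(1/3) = 35801 km.
Since a_t = (r₁ + r₂)/2, r₂ = 2a_t − r₁ = 2×35801 − 7970 = 63632 km.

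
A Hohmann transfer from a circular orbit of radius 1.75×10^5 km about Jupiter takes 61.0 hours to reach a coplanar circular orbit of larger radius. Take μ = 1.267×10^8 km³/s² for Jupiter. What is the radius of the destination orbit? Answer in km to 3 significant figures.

r₂ = 1.53×10^6 km

Transfer time t = 61.0 hours = 2.196×10^5 s, and t = π√(a_t³/μ).
So a_t = (μ t²/π²)^(1/3) = (1.267×10^8 × (2.196×10^5)² / π²)^(1/3) = 8.5228×10^5 km.
Since a_t = (r₁ + r₂)/2, r₂ = 2a_t − r₁ = 2×8.5228×10^5 − 1.750×10^5 = 1.52956×10^6 km.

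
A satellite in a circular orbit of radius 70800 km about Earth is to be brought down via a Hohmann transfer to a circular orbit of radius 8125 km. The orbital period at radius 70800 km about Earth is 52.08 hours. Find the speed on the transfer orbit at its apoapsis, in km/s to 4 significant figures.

v = 1.077 km/s

From Kepler's third law T² = 4π²r³/μ at r = 70800 km, T = 52.08 hours = 52.08 × 3600 s = 1.87488×10^5 s: μ = 4π²r³/T² = 3.98577×10^5 km³/s².
Semi-major axis of the transfer orbit: a_t = (70800 + 8125)/2 = 39462.5 km.
The apoapsis of the transfer ellipse is at r = 70800 km.
Vis-viva: v = √[μ(2/r − 1/a_t)] = √[3.98577×10^5 × (2/70800 − 1/39462.5)] = 1.077 km/s.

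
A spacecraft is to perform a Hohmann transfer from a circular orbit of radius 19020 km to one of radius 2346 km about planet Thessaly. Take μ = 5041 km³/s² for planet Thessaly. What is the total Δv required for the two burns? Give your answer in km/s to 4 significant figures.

The Hohmann ellipse has a_t = (r₁ + r₂)/2 = 10683 km.
Circular speed at r₁: v₁ = √(μ/r₁) = √(5041/19020) = 0.51482 km/s.
On the transfer ellipse at r₁, v² = μ(2/r − 1/a) gives v_a = √[μ(2/r₁ − 1/a_t)] = 0.24125 km/s.
First burn Δv₁ = |v_a − v₁| = 0.27357 km/s.
At r₂, v₂ = √(μ/r₂) = 1.46587 km/s.
Transfer-orbit speed at r₂: v_p = √[μ(2/r₂ − 1/a_t)] = 1.95593 km/s.
Second burn Δv₂ = |v₂ − v_p| = 0.49006 km/s.
Total Δv = Δv₁ + Δv₂ = 0.7636 km/s.

Δv = 0.7636 km/s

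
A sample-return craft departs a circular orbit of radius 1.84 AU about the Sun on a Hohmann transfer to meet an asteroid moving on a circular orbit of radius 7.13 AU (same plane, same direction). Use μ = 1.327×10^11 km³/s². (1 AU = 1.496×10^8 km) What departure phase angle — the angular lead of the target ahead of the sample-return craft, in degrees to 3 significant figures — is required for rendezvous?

φ = 90.2°

In km: r₁ = 1.84 × 1.496×10^8 = 2.75264×10^8 km; r₂ = 7.13 × 1.496×10^8 = 1.066648×10^9 km.
Transfer-ellipse semi-major axis a_t = (r₁ + r₂)/2 = (2.75264×10^8 + 1.066648×10^9)/2 = 6.70956×10^8 km.
The half-period of the transfer ellipse is t = π√(a_t³/μ) = 1.4988×10^8 s.
Target angular speed ω₂ = √(μ/r₂³) = 1.0457×10^-8 rad/s.
Angle swept by the target during transfer: ω₂·t = 1.5673 rad = 89.80°.
Arrival is 180° from departure on the ellipse, so φ = 180° − 89.80° = 90.2°.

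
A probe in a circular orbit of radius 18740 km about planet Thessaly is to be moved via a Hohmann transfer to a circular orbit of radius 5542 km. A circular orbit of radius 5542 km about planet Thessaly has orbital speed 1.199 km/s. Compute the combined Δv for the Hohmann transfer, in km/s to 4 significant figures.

From the circular-orbit relation v² = μ/r at r = 5542 km: μ = v²r = (1.199)² × 5542 = 7967.18 km³/s².
Transfer-ellipse semi-major axis a_t = (r₁ + r₂)/2 = (18740 + 5542)/2 = 12141 km.
Circular speed at r₁: v₁ = √(μ/r₁) = √(7967.18/18740) = 0.6520 km/s.
On the transfer ellipse at r₁, vis-viva gives v_a = √[μ(2/r₁ − 1/a_t)] = 0.4405 km/s.
First burn Δv₁ = |v_a − v₁| = 0.2115 km/s.
At r₂, v₂ = √(μ/r₂) = 1.1990 km/s.
Transfer-orbit speed at r₂: v_p = √[μ(2/r₂ − 1/a_t)] = 1.4896 km/s.
Second burn Δv₂ = |v₂ − v_p| = 0.2906 km/s.
Total Δv = Δv₁ + Δv₂ = 0.5021 km/s.

Δv = 0.5021 km/s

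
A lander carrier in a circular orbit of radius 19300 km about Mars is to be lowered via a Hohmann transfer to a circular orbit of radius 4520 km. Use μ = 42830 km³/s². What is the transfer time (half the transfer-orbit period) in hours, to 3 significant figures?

Transfer-ellipse semi-major axis a_t = (r₁ + r₂)/2 = (19300 + 4520)/2 = 11910 km.
Transfer time t = π√(a_t³/μ) = π√((11910)³ / 42830) = 19730 s.
Converting: 19730 s ÷ 3600 s/hour = 5.48 hours.

t = 5.48 hours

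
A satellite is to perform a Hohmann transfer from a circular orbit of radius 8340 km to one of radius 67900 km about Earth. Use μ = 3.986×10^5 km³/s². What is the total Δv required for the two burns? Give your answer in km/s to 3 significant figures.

Semi-major axis of the transfer orbit: a_t = (8340 + 67900)/2 = 38120 km.
At r₁ the circular-orbit speed is v₁ = √(μ/r₁) = 6.9133 km/s.
Transfer-orbit speed at r₁ (vis-viva): v_p = √[μ(2/r₁ − 1/a_t)] = 9.2267 km/s.
First burn Δv₁ = |v_p − v₁| = 2.313 km/s.
At r₂, v₂ = √(μ/r₂) = 2.423 km/s.
Transfer-orbit speed at r₂: v_a = √[μ(2/r₂ − 1/a_t)] = 1.133 km/s.
Second burn Δv₂ = |v₂ − v_a| = 1.290 km/s.
Total Δv = Δv₁ + Δv₂ = 3.603 km/s.

Δv = 3.60 km/s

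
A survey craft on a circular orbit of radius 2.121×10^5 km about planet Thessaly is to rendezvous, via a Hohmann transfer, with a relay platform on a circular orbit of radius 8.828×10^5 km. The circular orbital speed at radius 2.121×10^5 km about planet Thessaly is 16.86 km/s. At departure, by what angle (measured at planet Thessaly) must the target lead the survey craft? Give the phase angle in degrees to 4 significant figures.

From the circular-orbit relation v² = μ/r at r = 2.121×10^5 km: μ = v²r = (16.86)² × 2.121×10^5 = 6.02915×10^7 km³/s².
Transfer-ellipse semi-major axis a_t = (r₁ + r₂)/2 = (2.121×10^5 + 8.828×10^5)/2 = 5.4745×10^5 km.
Transfer time t = π√(a_t³/μ) = 1.63885×10^5 s.
Target angular speed ω₂ = √(μ/r₂³) = 9.36126×10^-6 rad/s.
Angle swept by the target during transfer: ω₂·t = 1.5342 rad = 87.90°.
Arrival is 180° from departure on the ellipse, so φ = 180° − 87.90° = 92.10°.

φ = 92.10°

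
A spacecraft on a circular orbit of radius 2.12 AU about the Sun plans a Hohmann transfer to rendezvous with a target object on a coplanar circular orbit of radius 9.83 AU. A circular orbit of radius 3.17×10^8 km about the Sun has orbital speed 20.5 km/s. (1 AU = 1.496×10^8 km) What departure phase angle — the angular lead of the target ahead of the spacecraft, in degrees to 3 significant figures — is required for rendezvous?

From the circular-orbit relation v² = μ/r at r = 3.17×10^8 km: μ = v²r = (20.5)² × 3.17×10^8 = 1.33219×10^11 km³/s².
In km: r₁ = 2.12 × 1.496×10^8 = 3.17152×10^8 km; r₂ = 9.83 × 1.496×10^8 = 1.470568×10^9 km.
Transfer-ellipse semi-major axis a_t = (r₁ + r₂)/2 = (3.17152×10^8 + 1.470568×10^9)/2 = 8.9386×10^8 km.
The half-period of the transfer ellipse is t = π√(a_t³/μ) = 2.3002×10^8 s.
Target angular speed ω₂ = √(μ/r₂³) = 6.4723×10^-9 rad/s.
Angle swept by the target during transfer: ω₂·t = 1.4888 rad = 85.30°.
The spacecraft traverses 180° on the transfer ellipse, so the target must lead by 180° − 85.30° = 94.7°.

φ = 94.7°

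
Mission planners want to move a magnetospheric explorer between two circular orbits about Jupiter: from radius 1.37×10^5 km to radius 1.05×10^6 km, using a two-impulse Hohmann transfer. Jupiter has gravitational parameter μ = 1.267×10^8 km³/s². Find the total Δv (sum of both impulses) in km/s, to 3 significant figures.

Δv = 15.7 km/s

Semi-major axis of the transfer orbit: a_t = (1.370×10^5 + 1.050×10^6)/2 = 5.935×10^5 km.
At r₁ the circular-orbit speed is v₁ = √(μ/r₁) = 30.41 km/s.
Transfer-orbit speed at r₁ (vis-viva equation): v_p = √[μ(2/r₁ − 1/a_t)] = 40.45 km/s.
First burn Δv₁ = |v_p − v₁| = 10.04 km/s.
Circular speed at r₂: v₂ = √(μ/r₂) = 10.985 km/s.
Transfer-orbit speed at r₂: v_a = √[μ(2/r₂ − 1/a_t)] = 5.2777 km/s.
Second burn Δv₂ = |v₂ − v_a| = 5.707 km/s.
Δv = Δv₁ + Δv₂ = 10.04 + 5.707 = 15.75 km/s.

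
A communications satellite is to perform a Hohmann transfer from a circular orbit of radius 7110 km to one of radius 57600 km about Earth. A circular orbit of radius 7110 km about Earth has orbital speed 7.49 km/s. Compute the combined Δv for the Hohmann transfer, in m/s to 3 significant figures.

From the circular-orbit relation v² = μ/r at r = 7110 km: μ = v²r = (7.49)² × 7110 = 3.98872×10^5 km³/s².
The Hohmann ellipse has a_t = (r₁ + r₂)/2 = 32355 km.
At r₁ the circular-orbit speed is v₁ = √(μ/r₁) = 7.490 km/s.
On the transfer ellipse at r₁, v² = μ(2/r − 1/a) gives v_p = √[μ(2/r₁ − 1/a_t)] = 9.994 km/s.
First burn Δv₁ = |v_p − v₁| = 2.504 km/s.
At r₂, v₂ = √(μ/r₂) = 2.632 km/s.
Transfer-orbit speed at r₂: v_a = √[μ(2/r₂ − 1/a_t)] = 1.234 km/s.
Second burn Δv₂ = |v₂ − v_a| = 1.398 km/s.
Δv = Δv₁ + Δv₂ = 2.504 + 1.398 = 3.902 km/s.

Δv = 3900 m/s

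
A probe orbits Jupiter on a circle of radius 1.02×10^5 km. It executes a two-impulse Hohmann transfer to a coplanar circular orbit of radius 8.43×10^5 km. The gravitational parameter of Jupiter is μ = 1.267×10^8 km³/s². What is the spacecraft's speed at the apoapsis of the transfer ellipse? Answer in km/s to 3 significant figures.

Transfer-ellipse semi-major axis a_t = (r₁ + r₂)/2 = (1.020×10^5 + 8.430×10^5)/2 = 4.725×10^5 km.
At apoapsis, r = 8.430×10^5 km.
From the vis-viva equation, v = √[μ(2/r − 1/a_t)] = 5.696 km/s.

v = 5.70 km/s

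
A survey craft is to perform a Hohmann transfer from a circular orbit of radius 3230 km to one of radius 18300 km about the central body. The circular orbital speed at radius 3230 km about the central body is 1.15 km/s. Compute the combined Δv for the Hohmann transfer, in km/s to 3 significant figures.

From the circular-orbit relation v² = μ/r at r = 3230 km: μ = v²r = (1.15)² × 3230 = 4271.67 km³/s².
The Hohmann ellipse has a_t = (r₁ + r₂)/2 = 10765 km.
Circular speed at r₁: v₁ = √(μ/r₁) = √(4271.67/3230) = 1.1500 km/s.
Transfer-orbit speed at r₁ (vis-viva): v_p = √[μ(2/r₁ − 1/a_t)] = 1.4994 km/s.
First burn Δv₁ = |v_p − v₁| = 0.3494 km/s.
Circular speed at r₂: v₂ = √(μ/r₂) = 0.4831 km/s.
Transfer-orbit speed at r₂: v_a = √[μ(2/r₂ − 1/a_t)] = 0.2646 km/s.
Second burn Δv₂ = |v₂ − v_a| = 0.2185 km/s.
Δv = Δv₁ + Δv₂ = 0.3494 + 0.2185 = 0.5679 km/s.

Δv = 0.568 km/s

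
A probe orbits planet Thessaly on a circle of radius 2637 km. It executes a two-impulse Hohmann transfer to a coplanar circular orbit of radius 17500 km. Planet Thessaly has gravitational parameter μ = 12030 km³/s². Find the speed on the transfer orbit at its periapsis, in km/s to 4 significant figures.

Semi-major axis of the transfer orbit: a_t = (2637 + 17500)/2 = 10068.5 km.
At periapsis, r = 2637 km.
From the vis-viva equation, v = √[μ(2/r − 1/a_t)] = 2.816 km/s.

v = 2.816 km/s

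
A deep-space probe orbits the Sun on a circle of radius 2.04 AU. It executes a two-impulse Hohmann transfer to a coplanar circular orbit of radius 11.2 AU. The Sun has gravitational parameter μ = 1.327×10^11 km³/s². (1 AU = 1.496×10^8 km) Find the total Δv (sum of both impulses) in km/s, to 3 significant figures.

In km: r₁ = 2.04 × 1.496×10^8 = 3.05184×10^8 km; r₂ = 11.2 × 1.496×10^8 = 1.67552×10^9 km.
The Hohmann ellipse has a_t = (r₁ + r₂)/2 = 9.90352×10^8 km.
Circular speed at r₁: v₁ = √(μ/r₁) = √(1.327×10^11/3.05184×10^8) = 20.85 km/s.
Transfer-orbit speed at r₁ (vis-viva equation): v_p = √[μ(2/r₁ − 1/a_t)] = 27.12 km/s.
First burn Δv₁ = |v_p − v₁| = 6.270 km/s.
Circular speed at r₂: v₂ = √(μ/r₂) = 8.899 km/s.
Transfer-orbit speed at r₂: v_a = √[μ(2/r₂ − 1/a_t)] = 4.940 km/s.
Second burn Δv₂ = |v₂ − v_a| = 3.959 km/s.
Total Δv = Δv₁ + Δv₂ = 10.23 km/s.

Δv = 10.2 km/s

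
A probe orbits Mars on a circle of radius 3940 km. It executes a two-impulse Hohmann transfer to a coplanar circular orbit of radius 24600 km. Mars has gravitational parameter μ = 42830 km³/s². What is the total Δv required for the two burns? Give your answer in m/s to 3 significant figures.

Δv = 1660 m/s

Transfer-ellipse semi-major axis a_t = (r₁ + r₂)/2 = (3940 + 24600)/2 = 14270 km.
Circular speed at r₁: v₁ = √(μ/r₁) = √(42830/3940) = 3.297 km/s.
Transfer-orbit speed at r₁ (v² = μ(2/r − 1/a)): v_p = √[μ(2/r₁ − 1/a_t)] = 4.329 km/s.
First burn Δv₁ = |v_p − v₁| = 1.032 km/s.
Circular speed at r₂: v₂ = √(μ/r₂) = 1.3195 km/s.
Transfer-orbit speed at r₂: v_a = √[μ(2/r₂ − 1/a_t)] = 0.69333 km/s.
Second burn Δv₂ = |v₂ − v_a| = 0.6262 km/s.
Δv = Δv₁ + Δv₂ = 1.032 + 0.6262 = 1.658 km/s.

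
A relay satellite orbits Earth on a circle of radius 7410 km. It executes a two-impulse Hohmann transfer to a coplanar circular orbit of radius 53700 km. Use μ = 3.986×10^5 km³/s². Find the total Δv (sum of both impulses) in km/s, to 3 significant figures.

Semi-major axis of the transfer orbit: a_t = (7410 + 53700)/2 = 30555 km.
Circular speed at r₁: v₁ = √(μ/r₁) = √(3.986×10^5/7410) = 7.334 km/s.
Transfer-orbit speed at r₁ (vis-viva equation): v_p = √[μ(2/r₁ − 1/a_t)] = 9.723 km/s.
First burn Δv₁ = |v_p − v₁| = 2.389 km/s.
At r₂, v₂ = √(μ/r₂) = 2.7245 km/s.
Transfer-orbit speed at r₂: v_a = √[μ(2/r₂ − 1/a_t)] = 1.3417 km/s.
Second burn Δv₂ = |v₂ − v_a| = 1.383 km/s.
Δv = Δv₁ + Δv₂ = 2.389 + 1.383 = 3.772 km/s.

Δv = 3.77 km/s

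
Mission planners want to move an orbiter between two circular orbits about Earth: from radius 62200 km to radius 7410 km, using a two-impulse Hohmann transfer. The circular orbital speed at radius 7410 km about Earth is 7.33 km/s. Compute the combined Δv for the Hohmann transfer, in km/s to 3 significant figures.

From the circular-orbit relation v² = μ/r at r = 7410 km: μ = v²r = (7.33)² × 7410 = 3.98131×10^5 km³/s².
The Hohmann ellipse has a_t = (r₁ + r₂)/2 = 34805 km.
At r₁ the circular-orbit speed is v₁ = √(μ/r₁) = 2.530 km/s.
Transfer-orbit speed at r₁ (vis-viva): v_a = √[μ(2/r₁ − 1/a_t)] = 1.167 km/s.
First burn Δv₁ = |v_a − v₁| = 1.363 km/s.
At r₂, v₂ = √(μ/r₂) = 7.330 km/s.
Transfer-orbit speed at r₂: v_p = √[μ(2/r₂ − 1/a_t)] = 9.799 km/s.
Second burn Δv₂ = |v₂ − v_p| = 2.469 km/s.
Total Δv = Δv₁ + Δv₂ = 3.832 km/s.

Δv = 3.83 km/s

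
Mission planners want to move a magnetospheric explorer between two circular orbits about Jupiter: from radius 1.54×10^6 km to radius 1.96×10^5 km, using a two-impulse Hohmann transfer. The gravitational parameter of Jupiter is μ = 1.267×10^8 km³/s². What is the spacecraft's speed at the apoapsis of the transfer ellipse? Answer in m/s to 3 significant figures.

The Hohmann ellipse has a_t = (r₁ + r₂)/2 = 8.680×10^5 km.
At apoapsis, r = 1.540×10^6 km.
Applying v² = μ(2/r − 1/a_t): v = 4.310 km/s.

v = 4310 m/s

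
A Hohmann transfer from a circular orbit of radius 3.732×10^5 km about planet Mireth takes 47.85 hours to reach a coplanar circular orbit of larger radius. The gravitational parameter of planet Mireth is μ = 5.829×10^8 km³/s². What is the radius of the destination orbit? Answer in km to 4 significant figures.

Transfer time t = 47.85 hours = 1.7226×10^5 s, and t = π√(a_t³/μ).
So a_t = (μ t²/π²)^(1/3) = (5.829×10^8 × (1.7226×10^5)² / π²)^(1/3) = 1.2056×10^6 km.
Since a_t = (r₁ + r₂)/2, r₂ = 2a_t − r₁ = 2×1.2056×10^6 − 3.732×10^5 = 2.038×10^6 km.

r₂ = 2.038×10^6 km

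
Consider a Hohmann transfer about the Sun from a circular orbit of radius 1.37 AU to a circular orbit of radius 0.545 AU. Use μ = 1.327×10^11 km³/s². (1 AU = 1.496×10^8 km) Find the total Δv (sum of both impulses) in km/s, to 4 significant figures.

In km: r₁ = 1.37 × 1.496×10^8 = 2.04952×10^8 km; r₂ = 0.545 × 1.496×10^8 = 8.1532×10^7 km.
Transfer-ellipse semi-major axis a_t = (r₁ + r₂)/2 = (2.04952×10^8 + 8.1532×10^7)/2 = 1.43242×10^8 km.
At r₁ the circular-orbit speed is v₁ = √(μ/r₁) = 25.445 km/s.
Transfer-orbit speed at r₁ (vis-viva equation): v_a = √[μ(2/r₁ − 1/a_t)] = 19.197 km/s.
First burn Δv₁ = |v_a − v₁| = 6.248 km/s.
At r₂, v₂ = √(μ/r₂) = 40.343 km/s.
Transfer-orbit speed at r₂: v_p = √[μ(2/r₂ − 1/a_t)] = 48.257 km/s.
Second burn Δv₂ = |v₂ − v_p| = 7.914 km/s.
Total Δv = Δv₁ + Δv₂ = 14.16 km/s.

Δv = 14.16 km/s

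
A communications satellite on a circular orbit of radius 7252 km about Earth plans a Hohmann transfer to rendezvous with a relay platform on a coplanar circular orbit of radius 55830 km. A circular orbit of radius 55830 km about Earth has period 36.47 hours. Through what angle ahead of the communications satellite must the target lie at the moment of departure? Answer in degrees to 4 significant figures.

φ = 103.6°

From Kepler's third law T² = 4π²r³/μ at r = 55830 km, T = 36.47 hours = 36.47 × 3600 s = 1.31292×10^5 s: μ = 4π²r³/T² = 3.98553×10^5 km³/s².
Semi-major axis of the transfer orbit: a_t = (7252 + 55830)/2 = 31541 km.
Transfer time t = π√(a_t³/μ) = 27880 s.
Target angular speed ω₂ = √(μ/r₂³) = 4.786×10^-5 rad/s.
Angle swept by the target during transfer: ω₂·t = 1.334 rad = 76.43°.
Arrival is 180° from departure on the ellipse, so φ = 180° − 76.43° = 103.6°.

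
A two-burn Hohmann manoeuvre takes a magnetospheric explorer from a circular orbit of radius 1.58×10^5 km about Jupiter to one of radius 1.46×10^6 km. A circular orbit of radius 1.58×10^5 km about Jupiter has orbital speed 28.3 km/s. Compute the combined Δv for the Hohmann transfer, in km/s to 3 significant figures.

Δv = 14.9 km/s

From the circular-orbit relation v² = μ/r at r = 1.58×10^5 km: μ = v²r = (28.3)² × 1.58×10^5 = 1.26541×10^8 km³/s².
Semi-major axis of the transfer orbit: a_t = (1.580×10^5 + 1.460×10^6)/2 = 8.090×10^5 km.
Circular speed at r₁: v₁ = √(μ/r₁) = √(1.26541×10^8/1.580×10^5) = 28.300 km/s.
On the transfer ellipse at r₁, vis-viva gives v_p = √[μ(2/r₁ − 1/a_t)] = 38.018 km/s.
First burn Δv₁ = |v_p − v₁| = 9.718 km/s.
At r₂, v₂ = √(μ/r₂) = 9.30976 km/s.
Transfer-orbit speed at r₂: v_a = √[μ(2/r₂ − 1/a_t)] = 4.11427 km/s.
Second burn Δv₂ = |v₂ − v_a| = 5.195 km/s.
Δv = Δv₁ + Δv₂ = 9.718 + 5.195 = 14.91 km/s.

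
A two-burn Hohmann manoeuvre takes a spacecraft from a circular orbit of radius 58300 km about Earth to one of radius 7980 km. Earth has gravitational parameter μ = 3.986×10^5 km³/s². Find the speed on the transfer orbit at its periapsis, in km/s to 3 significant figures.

v = 9.37 km/s

Transfer-ellipse semi-major axis a_t = (r₁ + r₂)/2 = (58300 + 7980)/2 = 33140 km.
The periapsis of the transfer ellipse is at r = 7980 km.
Vis-viva: v = √[μ(2/r − 1/a_t)] = √[3.986×10^5 × (2/7980 − 1/33140)] = 9.374 km/s.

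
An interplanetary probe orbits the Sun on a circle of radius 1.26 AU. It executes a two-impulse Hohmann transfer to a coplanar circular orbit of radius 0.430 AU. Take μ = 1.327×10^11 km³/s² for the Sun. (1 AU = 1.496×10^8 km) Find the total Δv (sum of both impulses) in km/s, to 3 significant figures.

Δv = 17.6 km/s

In km: r₁ = 1.26 × 1.496×10^8 = 1.88496×10^8 km; r₂ = 0.430 × 1.496×10^8 = 6.4328×10^7 km.
Semi-major axis of the transfer orbit: a_t = (1.88496×10^8 + 6.4328×10^7)/2 = 1.26412×10^8 km.
Circular speed at r₁: v₁ = √(μ/r₁) = √(1.327×10^11/1.88496×10^8) = 26.533 km/s.
Transfer-orbit speed at r₁ (vis-viva): v_a = √[μ(2/r₁ − 1/a_t)] = 18.927 km/s.
First burn Δv₁ = |v_a − v₁| = 7.606 km/s.
Circular speed at r₂: v₂ = √(μ/r₂) = 45.42 km/s.
Transfer-orbit speed at r₂: v_p = √[μ(2/r₂ − 1/a_t)] = 55.46 km/s.
Second burn Δv₂ = |v₂ − v_p| = 10.04 km/s.
Total Δv = Δv₁ + Δv₂ = 17.65 km/s.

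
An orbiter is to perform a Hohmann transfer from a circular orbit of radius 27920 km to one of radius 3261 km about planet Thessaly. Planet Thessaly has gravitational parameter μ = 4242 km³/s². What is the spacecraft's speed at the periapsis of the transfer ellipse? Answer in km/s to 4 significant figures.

Semi-major axis of the transfer orbit: a_t = (27920 + 3261)/2 = 15590.5 km.
At periapsis, r = 3261 km.
From the vis-viva equation, v = √[μ(2/r − 1/a_t)] = 1.526 km/s.

v = 1.526 km/s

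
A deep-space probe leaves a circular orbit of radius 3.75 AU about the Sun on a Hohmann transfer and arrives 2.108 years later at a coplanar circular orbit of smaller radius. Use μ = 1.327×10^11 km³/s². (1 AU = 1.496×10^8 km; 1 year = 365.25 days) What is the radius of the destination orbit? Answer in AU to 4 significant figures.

In km: r₁ = 3.75 × 1.496×10^8 = 5.610×10^8 km.
Transfer time t = 2.108 years × 365.25 × 86400 s = 6.65234208×10^7 s, and t = π√(a_t³/μ).
So a_t = (μ t²/π²)^(1/3) = (1.327×10^11 × (6.65234208×10^7)² / π²)^(1/3) = 3.9040×10^8 km.
Since a_t = (r₁ + r₂)/2, r₂ = 2a_t − r₁ = 2×3.9040×10^8 − 5.610×10^8 = 2.198×10^8 km.
In AU: r₂ = 2.198×10^8 / 1.496×10^8 = 1.469 AU.

r₂ = 1.469 AU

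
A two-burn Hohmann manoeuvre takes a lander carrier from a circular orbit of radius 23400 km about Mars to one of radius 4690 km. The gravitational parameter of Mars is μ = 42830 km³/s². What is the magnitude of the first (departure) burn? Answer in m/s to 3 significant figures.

Semi-major axis of the transfer orbit: a_t = (23400 + 4690)/2 = 14045 km.
On the circular orbit at r = 23400 km, v_c = √(μ/r) = 1.3529 km/s.
Vis-viva on the transfer ellipse at r = 23400 km gives v_t = √[μ(2/r − 1/a_t)] = 0.78179 km/s.
Δv₁ = |v_t − v_c| = |0.78179 − 1.3529| = 0.5711 km/s.

Δv₁ = 571 m/s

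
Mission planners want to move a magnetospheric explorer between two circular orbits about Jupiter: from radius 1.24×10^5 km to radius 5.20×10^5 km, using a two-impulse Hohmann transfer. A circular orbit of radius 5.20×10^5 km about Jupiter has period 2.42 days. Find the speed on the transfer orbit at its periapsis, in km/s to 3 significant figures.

From Kepler's third law T² = 4π²r³/μ at r = 5.20×10^5 km, T = 2.42 days = 2.42 × 86400 s = 2.09088×10^5 s: μ = 4π²r³/T² = 1.26973×10^8 km³/s².
Transfer-ellipse semi-major axis a_t = (r₁ + r₂)/2 = (1.240×10^5 + 5.200×10^5)/2 = 3.220×10^5 km.
The periapsis of the transfer ellipse is at r = 1.240×10^5 km.
Vis-viva: v = √[μ(2/r − 1/a_t)] = √[1.26973×10^8 × (2/1.240×10^5 − 1/3.220×10^5)] = 40.66 km/s.

v = 40.7 km/s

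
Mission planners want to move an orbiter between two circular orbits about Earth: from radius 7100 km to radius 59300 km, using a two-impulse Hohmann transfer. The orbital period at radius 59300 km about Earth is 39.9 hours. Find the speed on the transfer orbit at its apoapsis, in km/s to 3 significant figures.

v = 1.20 km/s

From Kepler's third law T² = 4π²r³/μ at r = 59300 km, T = 39.9 hours = 39.9 × 3600 s = 1.4364×10^5 s: μ = 4π²r³/T² = 3.99000×10^5 km³/s².
Semi-major axis of the transfer orbit: a_t = (7100 + 59300)/2 = 33200 km.
The apoapsis of the transfer ellipse is at r = 59300 km.
From the vis-viva equation, v = √[μ(2/r − 1/a_t)] = 1.200 km/s.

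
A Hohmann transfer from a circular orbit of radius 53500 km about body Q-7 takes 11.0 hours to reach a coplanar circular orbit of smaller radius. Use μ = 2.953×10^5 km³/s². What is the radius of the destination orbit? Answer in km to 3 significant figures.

r₂ = 18600 km

Transfer time t = 11.0 hours = 39600 s, and t = π√(a_t³/μ).
So a_t = (μ t²/π²)^(1/3) = (2.953×10^5 × (39600)² / π²)^(1/3) = 36068 km.
Since a_t = (r₁ + r₂)/2, r₂ = 2a_t − r₁ = 2×36068 − 53500 = 18636 km.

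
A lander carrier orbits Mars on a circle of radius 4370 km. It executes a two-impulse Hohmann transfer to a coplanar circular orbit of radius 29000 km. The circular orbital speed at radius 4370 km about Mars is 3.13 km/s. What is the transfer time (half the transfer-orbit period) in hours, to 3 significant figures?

From the circular-orbit relation v² = μ/r at r = 4370 km: μ = v²r = (3.13)² × 4370 = 42812.5 km³/s².
Semi-major axis of the transfer orbit: a_t = (4370 + 29000)/2 = 16685 km.
By Kepler's third law the transfer-orbit period is T = 2π√(a_t³/μ), so t = T/2 = 32720 s.
Converting: 32720 s ÷ 3600 s/hour = 9.09 hours.

t = 9.09 hours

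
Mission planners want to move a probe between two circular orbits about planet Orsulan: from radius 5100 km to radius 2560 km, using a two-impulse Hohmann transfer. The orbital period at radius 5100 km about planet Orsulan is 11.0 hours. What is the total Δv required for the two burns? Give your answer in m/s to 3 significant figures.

From Kepler's third law T² = 4π²r³/μ at r = 5100 km, T = 11.0 hours = 11.0 × 3600 s = 39600 s: μ = 4π²r³/T² = 3339.49 km³/s².
Semi-major axis of the transfer orbit: a_t = (5100 + 2560)/2 = 3830 km.
At r₁ the circular-orbit speed is v₁ = √(μ/r₁) = 0.80920 km/s.
On the transfer ellipse at r₁, v² = μ(2/r − 1/a) gives v_a = √[μ(2/r₁ − 1/a_t)] = 0.66157 km/s.
First burn Δv₁ = |v_a − v₁| = 0.14763 km/s.
Circular speed at r₂: v₂ = √(μ/r₂) = 1.14214 km/s.
Transfer-orbit speed at r₂: v_p = √[μ(2/r₂ − 1/a_t)] = 1.31797 km/s.
Second burn Δv₂ = |v₂ − v_p| = 0.17583 km/s.
Total Δv = Δv₁ + Δv₂ = 0.3235 km/s.

Δv = 323 m/s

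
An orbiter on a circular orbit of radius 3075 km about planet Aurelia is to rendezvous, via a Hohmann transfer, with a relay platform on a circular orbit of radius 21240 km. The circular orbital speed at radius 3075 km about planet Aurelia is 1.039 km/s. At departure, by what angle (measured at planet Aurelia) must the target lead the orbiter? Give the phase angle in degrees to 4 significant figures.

φ = 102.1°

From the circular-orbit relation v² = μ/r at r = 3075 km: μ = v²r = (1.039)² × 3075 = 3319.53 km³/s².
The Hohmann ellipse has a_t = (r₁ + r₂)/2 = 12157.5 km.
Transfer time t = π√(a_t³/μ) = 73093.40 s.
Target angular speed ω₂ = √(μ/r₂³) = 1.861257×10^-5 rad/s.
Angle swept by the target during transfer: ω₂·t = 1.360456 rad = 77.948°.
The orbiter traverses 180° on the transfer ellipse, so the target must lead by 180° − 77.948° = 102.1°.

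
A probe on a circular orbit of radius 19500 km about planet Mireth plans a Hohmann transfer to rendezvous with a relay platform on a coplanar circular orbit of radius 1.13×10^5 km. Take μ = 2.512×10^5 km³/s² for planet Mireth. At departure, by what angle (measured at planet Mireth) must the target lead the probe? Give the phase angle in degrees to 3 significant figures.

φ = 99.2°

The Hohmann ellipse has a_t = (r₁ + r₂)/2 = 66250 km.
Transfer time t = π√(a_t³/μ) = 1.0689×10^5 s.
The target's mean motion on its circular orbit is ω₂ = √(μ/r₂³) = 1.3194×10^-5 rad/s.
Angle swept by the target during transfer: ω₂·t = 1.4103 rad = 80.80°.
The probe traverses 180° on the transfer ellipse, so the target must lead by 180° − 80.80° = 99.2°.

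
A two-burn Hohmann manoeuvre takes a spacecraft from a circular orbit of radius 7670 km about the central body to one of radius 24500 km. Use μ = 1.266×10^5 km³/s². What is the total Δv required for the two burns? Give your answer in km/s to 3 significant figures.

Δv = 1.65 km/s

Semi-major axis of the transfer orbit: a_t = (7670 + 24500)/2 = 16085 km.
Circular speed at r₁: v₁ = √(μ/r₁) = √(1.266×10^5/7670) = 4.06274 km/s.
Transfer-orbit speed at r₁ (vis-viva equation): v_p = √[μ(2/r₁ − 1/a_t)] = 5.01408 km/s.
First burn Δv₁ = |v_p − v₁| = 0.9513 km/s.
At r₂, v₂ = √(μ/r₂) = 2.2732 km/s.
Transfer-orbit speed at r₂: v_a = √[μ(2/r₂ − 1/a_t)] = 1.5697 km/s.
Second burn Δv₂ = |v₂ − v_a| = 0.7035 km/s.
Δv = Δv₁ + Δv₂ = 0.9513 + 0.7035 = 1.655 km/s.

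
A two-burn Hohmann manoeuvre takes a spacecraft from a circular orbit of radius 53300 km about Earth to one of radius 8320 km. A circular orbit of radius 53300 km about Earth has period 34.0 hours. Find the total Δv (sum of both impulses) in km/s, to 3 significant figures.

Δv = 3.50 km/s

From Kepler's third law T² = 4π²r³/μ at r = 53300 km, T = 34.0 hours = 34.0 × 3600 s = 1.224×10^5 s: μ = 4π²r³/T² = 3.99005×10^5 km³/s².
The Hohmann ellipse has a_t = (r₁ + r₂)/2 = 30810 km.
At r₁ the circular-orbit speed is v₁ = √(μ/r₁) = 2.7361 km/s.
On the transfer ellipse at r₁, v² = μ(2/r − 1/a) gives v_a = √[μ(2/r₁ − 1/a_t)] = 1.4218 km/s.
First burn Δv₁ = |v_a − v₁| = 1.3143 km/s.
Circular speed at r₂: v₂ = √(μ/r₂) = 6.925125 km/s.
Transfer-orbit speed at r₂: v_p = √[μ(2/r₂ − 1/a_t)] = 9.108468 km/s.
Second burn Δv₂ = |v₂ − v_p| = 2.1833 km/s.
Δv = Δv₁ + Δv₂ = 1.3143 + 2.1833 = 3.498 km/s.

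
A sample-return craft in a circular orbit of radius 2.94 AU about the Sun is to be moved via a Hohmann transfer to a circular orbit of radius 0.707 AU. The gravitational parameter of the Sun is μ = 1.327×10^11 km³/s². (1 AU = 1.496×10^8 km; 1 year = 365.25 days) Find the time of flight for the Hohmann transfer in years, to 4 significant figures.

In km: r₁ = 2.94 × 1.496×10^8 = 4.39824×10^8 km; r₂ = 0.707 × 1.496×10^8 = 1.057672×10^8 km.
The Hohmann ellipse has a_t = (r₁ + r₂)/2 = 2.727956×10^8 km.
By Kepler's third law the transfer-orbit period is T = 2π√(a_t³/μ), so t = T/2 = 3.886×10^7 s.
Converting: 3.886×10^7 s ÷ 3.15576×10^7 s/year (365.25 × 86400) = 1.231 years.

t = 1.231 years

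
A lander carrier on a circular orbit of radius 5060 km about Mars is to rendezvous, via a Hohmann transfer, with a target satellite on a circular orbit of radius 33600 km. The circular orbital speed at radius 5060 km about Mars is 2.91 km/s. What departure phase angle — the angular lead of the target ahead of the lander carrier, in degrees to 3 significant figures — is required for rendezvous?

From the circular-orbit relation v² = μ/r at r = 5060 km: μ = v²r = (2.91)² × 5060 = 42848.6 km³/s².
Transfer-ellipse semi-major axis a_t = (r₁ + r₂)/2 = (5060 + 33600)/2 = 19330 km.
The half-period of the transfer ellipse is t = π√(a_t³/μ) = 40788 s.
The target's mean motion on its circular orbit is ω₂ = √(μ/r₂³) = 3.3609×10^-5 rad/s.
Angle swept by the target during transfer: ω₂·t = 1.3708 rad = 78.54°.
Arrival is 180° from departure on the ellipse, so φ = 180° − 78.54° = 101°.

φ = 101°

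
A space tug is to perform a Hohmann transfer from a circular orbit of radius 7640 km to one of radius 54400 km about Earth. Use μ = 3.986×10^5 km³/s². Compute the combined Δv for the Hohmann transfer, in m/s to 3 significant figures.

Δv = 3710 m/s

The Hohmann ellipse has a_t = (r₁ + r₂)/2 = 31020 km.
At r₁ the circular-orbit speed is v₁ = √(μ/r₁) = 7.223 km/s.
Transfer-orbit speed at r₁ (v² = μ(2/r − 1/a)): v_p = √[μ(2/r₁ − 1/a_t)] = 9.565 km/s.
First burn Δv₁ = |v_p − v₁| = 2.342 km/s.
Circular speed at r₂: v₂ = √(μ/r₂) = 2.707 km/s.
Transfer-orbit speed at r₂: v_a = √[μ(2/r₂ − 1/a_t)] = 1.343 km/s.
Second burn Δv₂ = |v₂ − v_a| = 1.364 km/s.
Total Δv = Δv₁ + Δv₂ = 3.706 km/s.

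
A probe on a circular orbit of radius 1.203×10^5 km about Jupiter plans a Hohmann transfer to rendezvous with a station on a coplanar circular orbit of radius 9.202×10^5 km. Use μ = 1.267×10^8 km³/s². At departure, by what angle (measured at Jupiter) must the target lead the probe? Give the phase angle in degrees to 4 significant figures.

φ = 103.5°

The Hohmann ellipse has a_t = (r₁ + r₂)/2 = 5.2025×10^5 km.
The half-period of the transfer ellipse is t = π√(a_t³/μ) = 1.0473×10^5 s.
Target angular speed ω₂ = √(μ/r₂³) = 1.2752×10^-5 rad/s.
Angle swept by the target during transfer: ω₂·t = 1.3355 rad = 76.52°.
The probe traverses 180° on the transfer ellipse, so the target must lead by 180° − 76.52° = 103.5°.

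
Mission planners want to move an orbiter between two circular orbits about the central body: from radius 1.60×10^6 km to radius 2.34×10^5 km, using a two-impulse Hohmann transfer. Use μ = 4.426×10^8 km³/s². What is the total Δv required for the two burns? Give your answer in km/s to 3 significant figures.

Δv = 22.2 km/s

Transfer-ellipse semi-major axis a_t = (r₁ + r₂)/2 = (1.600×10^6 + 2.340×10^5)/2 = 9.170×10^5 km.
Circular speed at r₁: v₁ = √(μ/r₁) = √(4.426×10^8/1.600×10^6) = 16.632 km/s.
Transfer-orbit speed at r₁ (vis-viva equation): v_a = √[μ(2/r₁ − 1/a_t)] = 8.4017 km/s.
First burn Δv₁ = |v_a − v₁| = 8.230 km/s.
At r₂, v₂ = √(μ/r₂) = 43.49 km/s.
Transfer-orbit speed at r₂: v_p = √[μ(2/r₂ − 1/a_t)] = 57.45 km/s.
Second burn Δv₂ = |v₂ − v_p| = 13.96 km/s.
Δv = Δv₁ + Δv₂ = 8.230 + 13.96 = 22.19 km/s.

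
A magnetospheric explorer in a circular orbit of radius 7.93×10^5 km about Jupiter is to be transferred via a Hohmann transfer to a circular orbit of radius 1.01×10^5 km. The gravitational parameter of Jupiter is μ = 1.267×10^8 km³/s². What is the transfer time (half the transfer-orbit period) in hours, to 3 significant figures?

The Hohmann ellipse has a_t = (r₁ + r₂)/2 = 4.470×10^5 km.
By Kepler's third law the transfer-orbit period is T = 2π√(a_t³/μ), so t = T/2 = 83410 s.
Converting: 83410 s ÷ 3600 s/hour = 23.2 hours.

t = 23.2 hours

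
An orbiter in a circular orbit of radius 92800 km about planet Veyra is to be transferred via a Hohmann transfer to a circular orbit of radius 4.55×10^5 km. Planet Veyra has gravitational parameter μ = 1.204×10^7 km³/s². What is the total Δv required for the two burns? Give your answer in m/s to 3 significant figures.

Δv = 5440 m/s

The Hohmann ellipse has a_t = (r₁ + r₂)/2 = 2.739×10^5 km.
Circular speed at r₁: v₁ = √(μ/r₁) = √(1.204×10^7/92800) = 11.39 km/s.
Transfer-orbit speed at r₁ (v² = μ(2/r − 1/a)): v_p = √[μ(2/r₁ − 1/a_t)] = 14.68 km/s.
First burn Δv₁ = |v_p − v₁| = 3.290 km/s.
Circular speed at r₂: v₂ = √(μ/r₂) = 5.144 km/s.
Transfer-orbit speed at r₂: v_a = √[μ(2/r₂ − 1/a_t)] = 2.994 km/s.
Second burn Δv₂ = |v₂ − v_a| = 2.150 km/s.
Δv = Δv₁ + Δv₂ = 3.290 + 2.150 = 5.440 km/s.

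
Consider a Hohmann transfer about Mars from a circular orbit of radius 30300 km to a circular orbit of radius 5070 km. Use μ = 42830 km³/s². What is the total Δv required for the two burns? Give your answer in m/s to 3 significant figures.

Δv = 1450 m/s

Semi-major axis of the transfer orbit: a_t = (30300 + 5070)/2 = 17685 km.
Circular speed at r₁: v₁ = √(μ/r₁) = √(42830/30300) = 1.1889 km/s.
On the transfer ellipse at r₁, v² = μ(2/r − 1/a) gives v_a = √[μ(2/r₁ − 1/a_t)] = 0.63658 km/s.
First burn Δv₁ = |v_a − v₁| = 0.5523 km/s.
At r₂, v₂ = √(μ/r₂) = 2.9065 km/s.
Transfer-orbit speed at r₂: v_p = √[μ(2/r₂ − 1/a_t)] = 3.8044 km/s.
Second burn Δv₂ = |v₂ − v_p| = 0.8979 km/s.
Total Δv = Δv₁ + Δv₂ = 1.450 km/s.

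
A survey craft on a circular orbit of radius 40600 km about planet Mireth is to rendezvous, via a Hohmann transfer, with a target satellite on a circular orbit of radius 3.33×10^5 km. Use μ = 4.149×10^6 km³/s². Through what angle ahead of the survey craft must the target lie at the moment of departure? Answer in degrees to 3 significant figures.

Semi-major axis of the transfer orbit: a_t = (40600 + 3.330×10^5)/2 = 1.868×10^5 km.
Transfer time t = π√(a_t³/μ) = 1.245×10^5 s.
The target's mean motion on its circular orbit is ω₂ = √(μ/r₂³) = 1.060×10^-5 rad/s.
Angle swept by the target during transfer: ω₂·t = 1.320 rad = 75.63°.
Arrival is 180° from departure on the ellipse, so φ = 180° − 75.63° = 104°.

φ = 104°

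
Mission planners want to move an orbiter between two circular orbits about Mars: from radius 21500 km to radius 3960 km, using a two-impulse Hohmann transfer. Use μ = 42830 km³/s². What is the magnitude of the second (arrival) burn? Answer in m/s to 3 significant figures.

Δv₂ = 985 m/s

The Hohmann ellipse has a_t = (r₁ + r₂)/2 = 12730 km.
Circular speed at r = 3960 km: v_c = √(μ/r) = 3.2887 km/s.
Vis-viva on the transfer ellipse at r = 3960 km gives v_t = √[μ(2/r − 1/a_t)] = 4.2740 km/s.
Δv₂ = |v_t − v_c| = |4.2740 − 3.2887| = 0.9853 km/s.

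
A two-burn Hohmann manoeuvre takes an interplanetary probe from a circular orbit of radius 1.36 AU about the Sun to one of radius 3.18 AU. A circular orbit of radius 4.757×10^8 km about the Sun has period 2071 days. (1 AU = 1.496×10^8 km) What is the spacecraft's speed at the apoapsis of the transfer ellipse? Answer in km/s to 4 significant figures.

From Kepler's third law T² = 4π²r³/μ at r = 4.757×10^8 km, T = 2071 days = 2071 × 86400 s = 1.789344×10^8 s: μ = 4π²r³/T² = 1.32731×10^11 km³/s².
In km: r₁ = 1.36 × 1.496×10^8 = 2.03456×10^8 km; r₂ = 3.18 × 1.496×10^8 = 4.75728×10^8 km.
Transfer-ellipse semi-major axis a_t = (r₁ + r₂)/2 = (2.03456×10^8 + 4.75728×10^8)/2 = 3.39592×10^8 km.
The apoapsis of the transfer ellipse is at r = 4.75728×10^8 km.
From the vis-viva equation, v = √[μ(2/r − 1/a_t)] = 12.93 km/s.

v = 12.93 km/s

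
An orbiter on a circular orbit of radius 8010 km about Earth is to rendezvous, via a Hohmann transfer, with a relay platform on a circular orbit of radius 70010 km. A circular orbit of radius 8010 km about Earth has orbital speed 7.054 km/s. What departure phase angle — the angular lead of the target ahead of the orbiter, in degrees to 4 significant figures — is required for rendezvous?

φ = 105.1°

From the circular-orbit relation v² = μ/r at r = 8010 km: μ = v²r = (7.054)² × 8010 = 3.98569×10^5 km³/s².
Semi-major axis of the transfer orbit: a_t = (8010 + 70010)/2 = 39010 km.
The half-period of the transfer ellipse is t = π√(a_t³/μ) = 38341 s.
Target angular speed ω₂ = √(μ/r₂³) = 3.4081×10^-5 rad/s.
Angle swept by the target during transfer: ω₂·t = 1.3067 rad = 74.87°.
Arrival is 180° from departure on the ellipse, so φ = 180° − 74.87° = 105.1°.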